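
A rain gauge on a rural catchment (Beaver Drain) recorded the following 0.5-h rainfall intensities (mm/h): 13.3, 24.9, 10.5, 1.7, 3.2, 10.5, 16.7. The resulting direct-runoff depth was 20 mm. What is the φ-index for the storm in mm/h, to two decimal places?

φ ≈ 7.18 mm/h

Only the 5 blocks with intensity above φ contribute runoff: 13.3, 24.9, 10.5, 10.5, 16.7 mm/h.
Σ(I−φ)·Δt = d  ⇒  (13.3+24.9+10.5+10.5+16.7 − 5φ)·0.5 = 20
φ = (75.90 − 20/0.5) / 5 = 7.18 mm/h.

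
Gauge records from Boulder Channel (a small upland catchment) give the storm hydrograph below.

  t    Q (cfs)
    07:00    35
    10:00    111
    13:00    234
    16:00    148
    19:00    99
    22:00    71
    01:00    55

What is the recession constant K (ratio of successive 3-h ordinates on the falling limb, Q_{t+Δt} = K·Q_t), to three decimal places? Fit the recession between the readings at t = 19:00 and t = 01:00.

K ≈ 0.745

Using the recession-limb readings at t = 19:00 and t = 01:00: Q falls from 99 to 55 cfs over 2 intervals.
K = (Q₂/Q₁)^(1/2) = (55/99)^(1/2) = 0.745.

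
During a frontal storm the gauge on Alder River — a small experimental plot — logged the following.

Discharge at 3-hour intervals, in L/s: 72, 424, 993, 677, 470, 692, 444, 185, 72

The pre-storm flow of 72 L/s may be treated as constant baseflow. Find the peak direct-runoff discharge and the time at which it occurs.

Q_p = 921.0 L/s at t = 6 h

Subtracting baseflow gives direct-runoff ordinates: 0.0, 352.0, 921.0, 605.0, 398.0, 620.0, 372.0, 113.0, 0.0 L/s.
The maximum is 921.0 L/s, occurring at the reading for t = 6 h.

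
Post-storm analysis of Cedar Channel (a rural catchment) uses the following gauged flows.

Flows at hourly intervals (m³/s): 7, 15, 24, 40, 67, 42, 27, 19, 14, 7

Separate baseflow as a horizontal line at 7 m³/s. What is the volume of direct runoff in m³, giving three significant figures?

Direct-runoff ordinates (Q − Q_b): 0.0, 8.0, 17.0, 33.0, 60.0, 35.0, 20.0, 12.0, 7.0, 0.0 m³/s.
ΣQ_DR = 192.0 m³/s.
With Δt = 1 h = 3600 s, V = ΣQ_DR · Δt = 192.0 × 3600 = 6.91 × 10^5 m³.

V ≈ 6.91 × 10^5 m³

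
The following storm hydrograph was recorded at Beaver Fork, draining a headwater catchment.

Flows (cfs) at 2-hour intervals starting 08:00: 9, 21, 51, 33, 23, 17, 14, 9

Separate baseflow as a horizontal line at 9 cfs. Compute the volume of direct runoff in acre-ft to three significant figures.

Direct-runoff ordinates (Q − Q_b): 0.0, 12.0, 42.0, 24.0, 14.0, 8.0, 5.0, 0.0 cfs.
ΣQ_DR = 105.0 cfs.
With Δt = 2 h = 7200 s, V = ΣQ_DR · Δt = 105.0 × 7200 = 7.56 × 10^5 ft³ = 17.4 acre-ft.

V ≈ 17.4 acre-ft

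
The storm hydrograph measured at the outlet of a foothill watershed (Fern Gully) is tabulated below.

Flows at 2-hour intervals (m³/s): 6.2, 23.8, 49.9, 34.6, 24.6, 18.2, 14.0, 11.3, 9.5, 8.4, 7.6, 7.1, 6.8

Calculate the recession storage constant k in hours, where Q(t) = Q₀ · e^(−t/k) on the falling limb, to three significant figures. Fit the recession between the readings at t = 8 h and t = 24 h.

k ≈ 12.4 h

On the falling limb, Q drops from 24.6 to 6.8 m³/s between t = 8 h and t = 24 h (Δt = 16 h).
k = −Δt / ln(Q₂/Q₁) = −16 / ln(6.8/24.6) = 12.4 h.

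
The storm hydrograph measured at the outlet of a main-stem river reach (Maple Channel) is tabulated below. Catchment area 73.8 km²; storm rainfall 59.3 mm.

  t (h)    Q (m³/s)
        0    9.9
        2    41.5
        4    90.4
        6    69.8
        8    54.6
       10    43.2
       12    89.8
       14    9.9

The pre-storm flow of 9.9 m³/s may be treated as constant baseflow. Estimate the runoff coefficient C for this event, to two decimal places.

ΣQ_DR = 329.9 m³/s; V = ΣQ_DR·Δt = 2.375 × 10^6 m³.
Runoff depth d = V / A = 32.19 mm.
C = d / P = 32.19 / 59.3 = 0.54.

C ≈ 0.54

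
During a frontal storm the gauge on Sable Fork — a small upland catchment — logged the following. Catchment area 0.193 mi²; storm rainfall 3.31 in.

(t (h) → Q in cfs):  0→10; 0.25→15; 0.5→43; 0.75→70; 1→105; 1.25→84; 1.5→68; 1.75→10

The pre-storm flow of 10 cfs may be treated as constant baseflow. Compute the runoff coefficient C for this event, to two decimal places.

ΣQ_DR = 325.0 cfs; V = ΣQ_DR·Δt = 2.925 × 10^5 ft³.
Runoff depth d = V / A = 0.6524 in.
C = d / P = 0.6524 / 3.31 = 0.20.

C ≈ 0.20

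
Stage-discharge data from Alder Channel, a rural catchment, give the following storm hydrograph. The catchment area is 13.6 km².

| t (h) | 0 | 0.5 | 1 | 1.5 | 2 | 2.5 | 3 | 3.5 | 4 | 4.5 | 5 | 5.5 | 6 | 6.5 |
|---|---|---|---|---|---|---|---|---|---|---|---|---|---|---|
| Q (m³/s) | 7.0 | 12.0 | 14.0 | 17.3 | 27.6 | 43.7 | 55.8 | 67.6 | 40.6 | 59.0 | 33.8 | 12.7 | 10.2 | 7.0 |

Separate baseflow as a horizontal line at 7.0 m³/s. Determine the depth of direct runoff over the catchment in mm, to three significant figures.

d ≈ 41.1 mm

Direct runoff: 0.0, 5.0, 7.0, 10.3, 20.6, 36.7, 48.8, 60.6, 33.6, 52.0, 26.8, 5.7, 3.2, 0.0 m³/s; ΣQ_DR = 310.3 m³/s.
V = ΣQ_DR · Δt = 310.3 × 1800 s = 5.585 × 10^5 m³.
Over A = 13.6 km², depth = V / A = 41.1 mm.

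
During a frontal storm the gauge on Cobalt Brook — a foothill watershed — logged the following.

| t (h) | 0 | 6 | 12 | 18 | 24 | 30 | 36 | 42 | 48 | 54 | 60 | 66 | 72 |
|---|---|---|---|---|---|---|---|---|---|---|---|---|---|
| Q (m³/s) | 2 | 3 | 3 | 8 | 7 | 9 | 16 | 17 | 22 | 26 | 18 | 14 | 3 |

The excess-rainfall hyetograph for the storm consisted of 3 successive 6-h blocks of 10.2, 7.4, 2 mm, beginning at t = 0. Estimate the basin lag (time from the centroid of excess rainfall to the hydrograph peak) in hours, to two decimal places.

t_L ≈ 47.51 h

Centroid of excess rainfall: t_c = Σ P_i·t̄_i / ΣP_i = 6.4898 h (block centres at 3, 9, 15 h).
Hydrograph peak occurs at t = 54 h, so basin lag t_L = 54 − 6.4898 = 47.51 h.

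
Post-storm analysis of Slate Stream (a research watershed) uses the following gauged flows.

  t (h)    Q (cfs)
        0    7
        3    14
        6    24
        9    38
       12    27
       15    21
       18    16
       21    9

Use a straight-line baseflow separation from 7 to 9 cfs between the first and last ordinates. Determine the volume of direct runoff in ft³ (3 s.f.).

Direct-runoff ordinates (Q − Q_b): 0.00, 6.71, 16.43, 30.14, 18.86, 12.57, 7.29, 0.00 cfs.
ΣQ_DR = 92.00 cfs.
With Δt = 3 h = 10800 s, V = ΣQ_DR · Δt = 92.00 × 10800 = 9.94 × 10^5 ft³.

V ≈ 9.94 × 10^5 ft³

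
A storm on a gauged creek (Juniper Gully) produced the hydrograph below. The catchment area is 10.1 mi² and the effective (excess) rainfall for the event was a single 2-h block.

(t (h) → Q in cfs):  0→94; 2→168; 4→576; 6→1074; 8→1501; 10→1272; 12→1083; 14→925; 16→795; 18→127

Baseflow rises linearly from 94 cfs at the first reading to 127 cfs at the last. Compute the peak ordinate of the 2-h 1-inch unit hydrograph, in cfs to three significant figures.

U_p ≈ 697 cfs

Direct runoff: 0.00, 70.33, 474.67, 969.00, 1392.33, 1159.67, 967.00, 805.33, 671.67, 0.00 cfs; ΣQ_DR = 6510 cfs, peak = 1392.33 cfs.
Runoff depth d = ΣQ_DR·Δt / A = 6510 × 7200 / (10.1 mi²) = 1.998 in.
The 1-inch UH is the DRH scaled by (1 in)/d, so U_p = 1392.33 × 1/1.998 = 697 cfs.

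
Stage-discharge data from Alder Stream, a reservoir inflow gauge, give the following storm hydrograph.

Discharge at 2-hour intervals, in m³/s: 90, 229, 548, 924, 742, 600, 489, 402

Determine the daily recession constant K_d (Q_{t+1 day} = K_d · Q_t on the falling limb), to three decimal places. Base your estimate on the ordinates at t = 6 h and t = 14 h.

K_d ≈ 0.082

Between t = 6 h and t = 14 h the flow falls from 924 to 402 m³/s over 4×2 h = 8 h.
Per-interval ratio K = (402/924)^(1/4) = 0.8122; K_d = K^(24/2) = 0.082.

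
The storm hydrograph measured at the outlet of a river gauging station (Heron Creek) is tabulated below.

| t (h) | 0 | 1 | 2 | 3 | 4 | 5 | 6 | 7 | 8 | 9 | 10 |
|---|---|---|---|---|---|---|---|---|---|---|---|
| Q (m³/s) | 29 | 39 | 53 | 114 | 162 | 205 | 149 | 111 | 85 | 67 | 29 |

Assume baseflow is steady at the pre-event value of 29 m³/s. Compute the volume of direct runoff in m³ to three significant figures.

V ≈ 2.61 × 10^6 m³

Direct-runoff ordinates (Q − Q_b): 0.0, 10.0, 24.0, 85.0, 133.0, 176.0, 120.0, 82.0, 56.0, 38.0, 0.0 m³/s.
ΣQ_DR = 724.0 m³/s.
With Δt = 1 h = 3600 s, V = ΣQ_DR · Δt = 724.0 × 3600 = 2.61 × 10^6 m³.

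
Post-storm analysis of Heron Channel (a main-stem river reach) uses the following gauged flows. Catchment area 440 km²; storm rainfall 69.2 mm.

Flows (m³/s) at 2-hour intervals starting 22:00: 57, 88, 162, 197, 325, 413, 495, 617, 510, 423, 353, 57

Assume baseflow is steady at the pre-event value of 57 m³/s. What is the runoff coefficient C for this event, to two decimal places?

ΣQ_DR = 3013 m³/s; V = ΣQ_DR·Δt = 2.169 × 10^7 m³.
Runoff depth d = V / A = 49.30 mm.
C = d / P = 49.30 / 69.2 = 0.71.

C ≈ 0.71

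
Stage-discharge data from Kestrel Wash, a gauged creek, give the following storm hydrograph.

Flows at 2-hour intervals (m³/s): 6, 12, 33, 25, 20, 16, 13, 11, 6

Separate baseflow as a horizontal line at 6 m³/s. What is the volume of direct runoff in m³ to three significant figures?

Direct-runoff ordinates (Q − Q_b): 0.0, 6.0, 27.0, 19.0, 14.0, 10.0, 7.0, 5.0, 0.0 m³/s.
ΣQ_DR = 88.00 m³/s.
With Δt = 2 h = 7200 s, V = ΣQ_DR · Δt = 88.00 × 7200 = 6.34 × 10^5 m³.

V ≈ 6.34 × 10^5 m³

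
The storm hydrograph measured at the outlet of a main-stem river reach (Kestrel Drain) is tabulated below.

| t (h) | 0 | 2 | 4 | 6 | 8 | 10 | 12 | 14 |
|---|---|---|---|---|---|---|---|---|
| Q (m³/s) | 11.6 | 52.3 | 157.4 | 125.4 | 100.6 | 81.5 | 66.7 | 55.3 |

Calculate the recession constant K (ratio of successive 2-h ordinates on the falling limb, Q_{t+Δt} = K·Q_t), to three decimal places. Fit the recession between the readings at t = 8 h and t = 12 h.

Using the recession-limb readings at t = 8 h and t = 12 h: Q falls from 100.6 to 66.7 m³/s over 2 intervals.
K = (Q₂/Q₁)^(1/2) = (66.7/100.6)^(1/2) = 0.814.

K ≈ 0.814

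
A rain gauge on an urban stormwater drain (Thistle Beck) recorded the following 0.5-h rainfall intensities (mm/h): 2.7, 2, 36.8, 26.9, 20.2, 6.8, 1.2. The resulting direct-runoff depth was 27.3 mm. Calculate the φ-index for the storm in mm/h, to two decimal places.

Only the 3 blocks with intensity above φ contribute runoff: 36.8, 26.9, 20.2 mm/h.
Σ(I−φ)·Δt = d  ⇒  (36.8+26.9+20.2 − 3φ)·0.5 = 27.3
φ = (83.90 − 27.3/0.5) / 3 = 9.77 mm/h.

φ ≈ 9.77 mm/h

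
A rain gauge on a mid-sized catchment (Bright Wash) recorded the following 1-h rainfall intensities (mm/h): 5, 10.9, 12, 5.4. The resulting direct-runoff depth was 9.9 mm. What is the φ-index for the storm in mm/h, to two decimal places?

φ ≈ 6.50 mm/h

Only the 2 blocks with intensity above φ contribute runoff: 10.9, 12 mm/h.
Σ(I−φ)·Δt = d  ⇒  (10.9+12 − 2φ)·1 = 9.9
φ = (22.90 − 9.9/1) / 2 = 6.50 mm/h.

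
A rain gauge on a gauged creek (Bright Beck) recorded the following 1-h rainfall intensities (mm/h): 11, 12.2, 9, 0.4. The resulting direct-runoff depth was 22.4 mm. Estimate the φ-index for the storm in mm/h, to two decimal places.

φ ≈ 3.27 mm/h

Only the 3 blocks with intensity above φ contribute runoff: 11, 12.2, 9 mm/h.
Σ(I−φ)·Δt = d  ⇒  (11+12.2+9 − 3φ)·1 = 22.4
φ = (32.20 − 22.4/1) / 3 = 3.27 mm/h.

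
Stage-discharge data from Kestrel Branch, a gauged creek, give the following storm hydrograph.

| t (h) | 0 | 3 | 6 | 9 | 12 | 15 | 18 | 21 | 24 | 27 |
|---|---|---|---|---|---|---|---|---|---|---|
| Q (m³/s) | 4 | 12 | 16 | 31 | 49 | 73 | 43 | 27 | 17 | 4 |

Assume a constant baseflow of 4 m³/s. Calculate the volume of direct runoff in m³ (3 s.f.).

Direct-runoff ordinates (Q − Q_b): 0.0, 8.0, 12.0, 27.0, 45.0, 69.0, 39.0, 23.0, 13.0, 0.0 m³/s.
ΣQ_DR = 236.0 m³/s.
With Δt = 3 h = 10800 s, V = ΣQ_DR · Δt = 236.0 × 10800 = 2.55 × 10^6 m³.

V ≈ 2.55 × 10^6 m³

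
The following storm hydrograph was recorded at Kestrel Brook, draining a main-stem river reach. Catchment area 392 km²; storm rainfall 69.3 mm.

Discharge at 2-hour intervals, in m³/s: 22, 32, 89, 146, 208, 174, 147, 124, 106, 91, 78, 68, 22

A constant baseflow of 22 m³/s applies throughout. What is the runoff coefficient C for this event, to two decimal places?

C ≈ 0.27

ΣQ_DR = 1021 m³/s; V = ΣQ_DR·Δt = 7.351 × 10^6 m³.
Runoff depth d = V / A = 18.75 mm.
C = d / P = 18.75 / 69.3 = 0.27.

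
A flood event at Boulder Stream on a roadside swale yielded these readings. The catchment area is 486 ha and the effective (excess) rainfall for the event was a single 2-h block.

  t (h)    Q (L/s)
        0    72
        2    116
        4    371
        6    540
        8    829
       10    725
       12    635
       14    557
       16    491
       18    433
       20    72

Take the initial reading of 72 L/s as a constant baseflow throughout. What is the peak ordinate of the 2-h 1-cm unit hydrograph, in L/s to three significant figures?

Direct runoff: 0.0, 44.0, 299.0, 468.0, 757.0, 653.0, 563.0, 485.0, 419.0, 361.0, 0.0 L/s; ΣQ_DR = 4049 L/s, peak = 757.0 L/s.
Runoff depth d = ΣQ_DR·Δt / A = 4049 × 7200 / (486 ha) = 5.999 mm.
The 1-cm UH is the DRH scaled by (10 mm)/d, so U_p = 757.0 × 10/5.999 = 1260 L/s.

U_p ≈ 1260 L/s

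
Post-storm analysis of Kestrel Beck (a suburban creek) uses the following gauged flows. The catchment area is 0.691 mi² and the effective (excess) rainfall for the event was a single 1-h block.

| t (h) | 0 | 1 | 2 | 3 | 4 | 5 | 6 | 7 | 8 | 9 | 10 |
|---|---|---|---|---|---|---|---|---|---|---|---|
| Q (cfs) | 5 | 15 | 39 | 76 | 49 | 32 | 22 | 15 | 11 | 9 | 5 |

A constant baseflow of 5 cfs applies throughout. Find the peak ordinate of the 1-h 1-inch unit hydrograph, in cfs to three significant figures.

Direct runoff: 0.0, 10.0, 34.0, 71.0, 44.0, 27.0, 17.0, 10.0, 6.0, 4.0, 0.0 cfs; ΣQ_DR = 223.0 cfs, peak = 71.0 cfs.
Runoff depth d = ΣQ_DR·Δt / A = 223.0 × 3600 / (0.691 mi²) = 0.5001 in.
The 1-inch UH is the DRH scaled by (1 in)/d, so U_p = 71.0 × 1/0.5001 = 142 cfs.

U_p ≈ 142 cfs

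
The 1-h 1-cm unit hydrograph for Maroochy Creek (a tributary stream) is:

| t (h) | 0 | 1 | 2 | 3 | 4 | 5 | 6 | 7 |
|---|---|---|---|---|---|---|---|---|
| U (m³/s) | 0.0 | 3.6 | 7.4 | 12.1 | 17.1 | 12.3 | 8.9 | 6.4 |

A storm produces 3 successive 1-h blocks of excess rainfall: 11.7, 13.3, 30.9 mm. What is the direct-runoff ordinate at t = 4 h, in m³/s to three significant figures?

Q ≈ 59.0 m³/s

By discrete convolution, Q_j = Σ (P_i / 10 mm) · U_{j−i}.
At t = 4 h (j=4): Q = (11.7/10)·17.1 + (13.3/10)·12.1 + (30.9/10)·7.4 = 59.0 m³/s.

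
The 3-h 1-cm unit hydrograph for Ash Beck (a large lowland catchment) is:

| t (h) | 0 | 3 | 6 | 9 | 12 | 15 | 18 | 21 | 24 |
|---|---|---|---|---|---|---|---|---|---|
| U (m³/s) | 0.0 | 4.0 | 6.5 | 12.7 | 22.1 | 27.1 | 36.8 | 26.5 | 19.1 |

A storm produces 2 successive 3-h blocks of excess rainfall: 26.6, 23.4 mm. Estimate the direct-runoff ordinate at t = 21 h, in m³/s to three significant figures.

By discrete convolution, Q_j = Σ (P_i / 10 mm) · U_{j−i}.
At t = 21 h (j=7): Q = (26.6/10)·26.5 + (23.4/10)·36.8 = 157 m³/s.

Q ≈ 157 m³/s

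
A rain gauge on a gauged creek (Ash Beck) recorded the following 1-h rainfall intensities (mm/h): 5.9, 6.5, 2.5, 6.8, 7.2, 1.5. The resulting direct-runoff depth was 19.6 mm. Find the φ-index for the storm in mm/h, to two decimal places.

φ ≈ 1.86 mm/h

Only the 5 blocks with intensity above φ contribute runoff: 5.9, 6.5, 2.5, 6.8, 7.2 mm/h.
Σ(I−φ)·Δt = d  ⇒  (5.9+6.5+2.5+6.8+7.2 − 5φ)·1 = 19.6
φ = (28.90 − 19.6/1) / 5 = 1.86 mm/h.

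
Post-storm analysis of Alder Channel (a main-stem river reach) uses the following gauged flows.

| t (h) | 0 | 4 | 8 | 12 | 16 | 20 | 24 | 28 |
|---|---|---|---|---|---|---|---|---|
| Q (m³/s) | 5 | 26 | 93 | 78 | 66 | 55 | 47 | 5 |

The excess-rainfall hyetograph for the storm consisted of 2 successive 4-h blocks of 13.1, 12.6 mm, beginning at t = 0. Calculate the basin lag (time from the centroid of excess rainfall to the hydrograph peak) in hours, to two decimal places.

t_L ≈ 4.04 h

Centroid of excess rainfall: t_c = Σ P_i·t̄_i / ΣP_i = 3.9611 h (block centres at 2, 6 h).
Hydrograph peak occurs at t = 8 h, so basin lag t_L = 8 − 3.9611 = 4.04 h.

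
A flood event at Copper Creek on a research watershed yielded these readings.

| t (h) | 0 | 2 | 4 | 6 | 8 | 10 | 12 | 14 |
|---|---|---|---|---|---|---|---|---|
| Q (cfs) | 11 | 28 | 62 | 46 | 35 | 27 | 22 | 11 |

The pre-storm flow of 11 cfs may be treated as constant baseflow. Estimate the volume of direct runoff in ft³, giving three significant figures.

V ≈ 1.11 × 10^6 ft³

Direct-runoff ordinates (Q − Q_b): 0.0, 17.0, 51.0, 35.0, 24.0, 16.0, 11.0, 0.0 cfs.
ΣQ_DR = 154.0 cfs.
With Δt = 2 h = 7200 s, V = ΣQ_DR · Δt = 154.0 × 7200 = 1.11 × 10^6 ft³.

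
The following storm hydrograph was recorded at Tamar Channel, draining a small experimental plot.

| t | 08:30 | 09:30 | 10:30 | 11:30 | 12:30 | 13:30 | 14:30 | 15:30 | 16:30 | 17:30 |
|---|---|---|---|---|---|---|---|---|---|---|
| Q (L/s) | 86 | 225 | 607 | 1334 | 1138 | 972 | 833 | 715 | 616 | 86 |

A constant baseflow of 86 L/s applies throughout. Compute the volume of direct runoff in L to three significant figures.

V ≈ 2.07 × 10^7 L

Direct-runoff ordinates (Q − Q_b): 0.0, 139.0, 521.0, 1248.0, 1052.0, 886.0, 747.0, 629.0, 530.0, 0.0 L/s.
ΣQ_DR = 5752 L/s.
With Δt = 1 h = 3600 s, V = ΣQ_DR · Δt = 5752 × 3600 = 2.07 × 10^7 L.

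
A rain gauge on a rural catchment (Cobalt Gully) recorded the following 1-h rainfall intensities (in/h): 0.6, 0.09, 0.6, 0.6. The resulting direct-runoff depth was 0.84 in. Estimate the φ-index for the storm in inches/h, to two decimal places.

Only the 3 blocks with intensity above φ contribute runoff: 0.6, 0.6, 0.6 in/h.
Σ(I−φ)·Δt = d  ⇒  (0.6+0.6+0.6 − 3φ)·1 = 0.84
φ = (1.800 − 0.84/1) / 3 = 0.32 in/h.

φ ≈ 0.32 in/h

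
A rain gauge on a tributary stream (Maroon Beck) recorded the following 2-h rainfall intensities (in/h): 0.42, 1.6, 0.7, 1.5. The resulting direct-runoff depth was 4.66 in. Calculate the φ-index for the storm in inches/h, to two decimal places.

Only the 3 blocks with intensity above φ contribute runoff: 1.6, 0.7, 1.5 in/h.
Σ(I−φ)·Δt = d  ⇒  (1.6+0.7+1.5 − 3φ)·2 = 4.66
φ = (3.800 − 4.66/2) / 3 = 0.49 in/h.

φ ≈ 0.49 in/h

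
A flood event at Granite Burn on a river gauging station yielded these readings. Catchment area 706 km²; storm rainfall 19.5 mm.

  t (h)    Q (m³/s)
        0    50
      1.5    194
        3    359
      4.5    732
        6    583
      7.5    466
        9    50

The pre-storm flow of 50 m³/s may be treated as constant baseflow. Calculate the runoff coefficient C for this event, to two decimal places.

C ≈ 0.82

ΣQ_DR = 2084 m³/s; V = ΣQ_DR·Δt = 1.125 × 10^7 m³.
Runoff depth d = V / A = 15.94 mm.
C = d / P = 15.94 / 19.5 = 0.82.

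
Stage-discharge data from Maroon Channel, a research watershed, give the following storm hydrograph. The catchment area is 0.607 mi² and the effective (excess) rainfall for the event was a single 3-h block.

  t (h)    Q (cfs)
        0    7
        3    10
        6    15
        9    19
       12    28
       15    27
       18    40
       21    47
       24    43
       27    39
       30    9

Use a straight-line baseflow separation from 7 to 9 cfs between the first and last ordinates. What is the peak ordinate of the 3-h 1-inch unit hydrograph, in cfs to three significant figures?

Direct runoff: 0.00, 2.80, 7.60, 11.40, 20.20, 19.00, 31.80, 38.60, 34.40, 30.20, 0.00 cfs; ΣQ_DR = 196.0 cfs, peak = 38.60 cfs.
Runoff depth d = ΣQ_DR·Δt / A = 196.0 × 10800 / (0.607 mi²) = 1.501 in.
The 1-inch UH is the DRH scaled by (1 in)/d, so U_p = 38.60 × 1/1.501 = 25.7 cfs.

U_p ≈ 25.7 cfs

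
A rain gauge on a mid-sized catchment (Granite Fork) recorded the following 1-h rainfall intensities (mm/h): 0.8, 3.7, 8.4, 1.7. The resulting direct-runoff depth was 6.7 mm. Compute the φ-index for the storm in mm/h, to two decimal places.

φ ≈ 2.70 mm/h

Only the 2 blocks with intensity above φ contribute runoff: 3.7, 8.4 mm/h.
Σ(I−φ)·Δt = d  ⇒  (3.7+8.4 − 2φ)·1 = 6.7
φ = (12.10 − 6.7/1) / 2 = 2.70 mm/h.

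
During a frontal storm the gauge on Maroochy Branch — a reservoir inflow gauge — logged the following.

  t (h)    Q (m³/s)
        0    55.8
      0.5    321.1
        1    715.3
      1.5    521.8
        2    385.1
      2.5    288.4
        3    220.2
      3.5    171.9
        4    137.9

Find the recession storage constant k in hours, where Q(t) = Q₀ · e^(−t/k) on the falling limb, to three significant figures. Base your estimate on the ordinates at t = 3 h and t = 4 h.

On the falling limb, Q drops from 220.2 to 137.9 m³/s between t = 3 h and t = 4 h (Δt = 1 h).
k = −Δt / ln(Q₂/Q₁) = −1 / ln(137.9/220.2) = 2.14 h.

k ≈ 2.14 h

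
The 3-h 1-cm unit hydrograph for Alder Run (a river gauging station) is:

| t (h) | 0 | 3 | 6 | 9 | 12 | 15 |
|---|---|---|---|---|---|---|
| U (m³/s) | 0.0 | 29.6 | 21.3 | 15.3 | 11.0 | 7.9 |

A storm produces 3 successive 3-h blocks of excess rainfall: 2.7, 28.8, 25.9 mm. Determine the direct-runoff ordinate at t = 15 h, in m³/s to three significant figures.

By discrete convolution, Q_j = Σ (P_i / 10 mm) · U_{j−i}.
At t = 15 h (j=5): Q = (2.7/10)·7.9 + (28.8/10)·11.0 + (25.9/10)·15.3 = 73.4 m³/s.

Q ≈ 73.4 m³/s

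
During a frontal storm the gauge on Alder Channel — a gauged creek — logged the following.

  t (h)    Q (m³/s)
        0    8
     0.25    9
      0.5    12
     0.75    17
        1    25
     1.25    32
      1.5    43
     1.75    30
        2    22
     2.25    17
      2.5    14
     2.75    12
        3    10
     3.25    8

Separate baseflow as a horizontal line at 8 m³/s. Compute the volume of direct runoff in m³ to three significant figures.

Direct-runoff ordinates (Q − Q_b): 0.0, 1.0, 4.0, 9.0, 17.0, 24.0, 35.0, 22.0, 14.0, 9.0, 6.0, 4.0, 2.0, 0.0 m³/s.
ΣQ_DR = 147.0 m³/s.
With Δt = 0.25 h = 900 s, V = ΣQ_DR · Δt = 147.0 × 900 = 1.32 × 10^5 m³.

V ≈ 1.32 × 10^5 m³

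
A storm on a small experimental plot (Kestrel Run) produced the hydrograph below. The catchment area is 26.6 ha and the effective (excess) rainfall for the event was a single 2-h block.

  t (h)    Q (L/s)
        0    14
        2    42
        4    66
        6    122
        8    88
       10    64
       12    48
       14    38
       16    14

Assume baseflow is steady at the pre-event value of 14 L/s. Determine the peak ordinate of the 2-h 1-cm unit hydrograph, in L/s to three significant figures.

Direct runoff: 0.0, 28.0, 52.0, 108.0, 74.0, 50.0, 34.0, 24.0, 0.0 L/s; ΣQ_DR = 370.0 L/s, peak = 108.0 L/s.
Runoff depth d = ΣQ_DR·Δt / A = 370.0 × 7200 / (26.6 ha) = 10.02 mm.
The 1-cm UH is the DRH scaled by (10 mm)/d, so U_p = 108.0 × 10/10.02 = 108 L/s.

U_p ≈ 108 L/s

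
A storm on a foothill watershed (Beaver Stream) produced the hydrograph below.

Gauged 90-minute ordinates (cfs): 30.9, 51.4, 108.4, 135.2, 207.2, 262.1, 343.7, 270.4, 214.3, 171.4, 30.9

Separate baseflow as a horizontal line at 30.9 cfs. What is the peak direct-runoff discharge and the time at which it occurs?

Subtracting baseflow gives direct-runoff ordinates: 0.0, 20.5, 77.5, 104.3, 176.3, 231.2, 312.8, 239.5, 183.4, 140.5, 0.0 cfs.
The maximum is 312.8 cfs, occurring at the reading for t = 9 h.

Q_p = 312.8 cfs at t = 9 h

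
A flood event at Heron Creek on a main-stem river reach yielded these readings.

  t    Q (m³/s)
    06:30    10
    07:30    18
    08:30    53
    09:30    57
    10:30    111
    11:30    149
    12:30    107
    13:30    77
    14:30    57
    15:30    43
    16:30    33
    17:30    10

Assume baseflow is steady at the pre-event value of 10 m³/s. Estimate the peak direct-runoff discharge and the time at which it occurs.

Subtracting baseflow gives direct-runoff ordinates: 0.0, 8.0, 43.0, 47.0, 101.0, 139.0, 97.0, 67.0, 47.0, 33.0, 23.0, 0.0 m³/s.
The maximum is 139.0 m³/s, occurring at the reading for t = 11:30.

Q_p = 139.0 m³/s at t = 11:30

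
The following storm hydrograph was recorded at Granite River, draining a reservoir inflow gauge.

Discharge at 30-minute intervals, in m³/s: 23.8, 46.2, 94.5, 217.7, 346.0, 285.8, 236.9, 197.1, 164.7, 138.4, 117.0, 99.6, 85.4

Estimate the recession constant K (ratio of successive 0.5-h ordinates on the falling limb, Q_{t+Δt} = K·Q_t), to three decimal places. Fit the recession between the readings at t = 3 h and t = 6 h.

Using the recession-limb readings at t = 3 h and t = 6 h: Q falls from 236.9 to 85.4 m³/s over 6 intervals.
K = (Q₂/Q₁)^(1/6) = (85.4/236.9)^(1/6) = 0.844.

K ≈ 0.844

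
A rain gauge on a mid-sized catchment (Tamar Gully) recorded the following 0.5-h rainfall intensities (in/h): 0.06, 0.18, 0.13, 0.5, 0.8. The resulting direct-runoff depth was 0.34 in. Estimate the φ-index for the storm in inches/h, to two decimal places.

φ ≈ 0.31 in/h

Only the 2 blocks with intensity above φ contribute runoff: 0.5, 0.8 in/h.
Σ(I−φ)·Δt = d  ⇒  (0.5+0.8 − 2φ)·0.5 = 0.34
φ = (1.300 − 0.34/0.5) / 2 = 0.31 in/h.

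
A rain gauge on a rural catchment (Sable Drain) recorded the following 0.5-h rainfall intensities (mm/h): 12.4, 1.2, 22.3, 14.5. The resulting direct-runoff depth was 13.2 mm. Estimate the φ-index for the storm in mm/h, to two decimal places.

Only the 3 blocks with intensity above φ contribute runoff: 12.4, 22.3, 14.5 mm/h.
Σ(I−φ)·Δt = d  ⇒  (12.4+22.3+14.5 − 3φ)·0.5 = 13.2
φ = (49.20 − 13.2/0.5) / 3 = 7.60 mm/h.

φ ≈ 7.60 mm/h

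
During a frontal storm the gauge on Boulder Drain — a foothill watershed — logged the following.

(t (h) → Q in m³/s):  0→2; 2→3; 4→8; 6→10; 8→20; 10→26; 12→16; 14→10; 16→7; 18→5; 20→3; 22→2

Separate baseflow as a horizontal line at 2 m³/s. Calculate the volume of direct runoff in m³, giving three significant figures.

Direct-runoff ordinates (Q − Q_b): 0.0, 1.0, 6.0, 8.0, 18.0, 24.0, 14.0, 8.0, 5.0, 3.0, 1.0, 0.0 m³/s.
ΣQ_DR = 88.00 m³/s.
With Δt = 2 h = 7200 s, V = ΣQ_DR · Δt = 88.00 × 7200 = 6.34 × 10^5 m³.

V ≈ 6.34 × 10^5 m³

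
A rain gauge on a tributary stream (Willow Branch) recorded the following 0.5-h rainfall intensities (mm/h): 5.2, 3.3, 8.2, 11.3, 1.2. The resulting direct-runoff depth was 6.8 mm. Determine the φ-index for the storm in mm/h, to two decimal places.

Only the 3 blocks with intensity above φ contribute runoff: 5.2, 8.2, 11.3 mm/h.
Σ(I−φ)·Δt = d  ⇒  (5.2+8.2+11.3 − 3φ)·0.5 = 6.8
φ = (24.70 − 6.8/0.5) / 3 = 3.70 mm/h.

φ ≈ 3.70 mm/h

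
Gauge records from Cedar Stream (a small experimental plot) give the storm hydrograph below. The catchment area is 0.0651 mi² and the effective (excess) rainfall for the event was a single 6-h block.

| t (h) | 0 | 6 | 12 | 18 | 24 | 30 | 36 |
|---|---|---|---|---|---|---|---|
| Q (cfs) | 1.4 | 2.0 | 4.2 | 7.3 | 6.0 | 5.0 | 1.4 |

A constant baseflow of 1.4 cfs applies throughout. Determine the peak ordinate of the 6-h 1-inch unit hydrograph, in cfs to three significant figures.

U_p ≈ 2.36 cfs

Direct runoff: 0.0, 0.6, 2.8, 5.9, 4.6, 3.6, 0.0 cfs; ΣQ_DR = 17.50 cfs, peak = 5.9 cfs.
Runoff depth d = ΣQ_DR·Δt / A = 17.50 × 21600 / (0.0651 mi²) = 2.499 in.
The 1-inch UH is the DRH scaled by (1 in)/d, so U_p = 5.9 × 1/2.499 = 2.36 cfs.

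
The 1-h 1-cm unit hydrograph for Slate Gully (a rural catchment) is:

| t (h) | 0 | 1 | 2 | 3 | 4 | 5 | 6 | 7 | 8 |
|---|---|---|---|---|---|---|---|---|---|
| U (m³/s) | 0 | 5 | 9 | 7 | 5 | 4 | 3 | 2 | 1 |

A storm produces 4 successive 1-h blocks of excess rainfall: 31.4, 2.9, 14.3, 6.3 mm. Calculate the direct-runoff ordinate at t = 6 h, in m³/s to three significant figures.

By discrete convolution, Q_j = Σ (P_i / 10 mm) · U_{j−i}.
At t = 6 h (j=6): Q = (31.4/10)·3 + (2.9/10)·4 + (14.3/10)·5 + (6.3/10)·7 = 22.1 m³/s.

Q ≈ 22.1 m³/s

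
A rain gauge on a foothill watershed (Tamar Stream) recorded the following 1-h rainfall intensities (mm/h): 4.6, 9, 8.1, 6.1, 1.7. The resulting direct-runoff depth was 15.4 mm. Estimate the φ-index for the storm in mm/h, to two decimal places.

φ ≈ 3.10 mm/h

Only the 4 blocks with intensity above φ contribute runoff: 4.6, 9, 8.1, 6.1 mm/h.
Σ(I−φ)·Δt = d  ⇒  (4.6+9+8.1+6.1 − 4φ)·1 = 15.4
φ = (27.80 − 15.4/1) / 4 = 3.10 mm/h.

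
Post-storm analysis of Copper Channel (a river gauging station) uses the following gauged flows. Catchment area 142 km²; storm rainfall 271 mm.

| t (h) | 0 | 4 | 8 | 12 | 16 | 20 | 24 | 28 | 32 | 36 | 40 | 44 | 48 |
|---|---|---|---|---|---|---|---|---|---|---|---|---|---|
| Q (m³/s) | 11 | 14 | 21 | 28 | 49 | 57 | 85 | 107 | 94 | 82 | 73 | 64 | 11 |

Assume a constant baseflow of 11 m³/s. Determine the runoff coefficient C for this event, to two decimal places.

ΣQ_DR = 553.0 m³/s; V = ΣQ_DR·Δt = 7.963 × 10^6 m³.
Runoff depth d = V / A = 56.08 mm.
C = d / P = 56.08 / 271 = 0.21.

C ≈ 0.21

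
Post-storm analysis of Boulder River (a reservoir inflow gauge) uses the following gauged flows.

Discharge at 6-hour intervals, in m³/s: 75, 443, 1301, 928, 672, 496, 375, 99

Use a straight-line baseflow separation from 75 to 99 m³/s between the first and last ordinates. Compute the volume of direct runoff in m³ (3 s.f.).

Direct-runoff ordinates (Q − Q_b): 0.00, 364.57, 1219.14, 842.71, 583.29, 403.86, 279.43, 0.00 m³/s.
ΣQ_DR = 3693 m³/s.
With Δt = 6 h = 21600 s, V = ΣQ_DR · Δt = 3693 × 21600 = 7.98 × 10^7 m³.

V ≈ 7.98 × 10^7 m³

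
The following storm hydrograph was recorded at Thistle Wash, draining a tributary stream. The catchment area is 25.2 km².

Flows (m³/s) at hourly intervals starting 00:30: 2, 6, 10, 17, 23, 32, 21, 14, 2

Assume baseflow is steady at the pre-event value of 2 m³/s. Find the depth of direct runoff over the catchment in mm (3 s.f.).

d ≈ 15.6 mm

Direct runoff: 0.0, 4.0, 8.0, 15.0, 21.0, 30.0, 19.0, 12.0, 0.0 m³/s; ΣQ_DR = 109.0 m³/s.
V = ΣQ_DR · Δt = 109.0 × 3600 s = 3.924 × 10^5 m³.
Over A = 25.2 km², depth = V / A = 15.6 mm.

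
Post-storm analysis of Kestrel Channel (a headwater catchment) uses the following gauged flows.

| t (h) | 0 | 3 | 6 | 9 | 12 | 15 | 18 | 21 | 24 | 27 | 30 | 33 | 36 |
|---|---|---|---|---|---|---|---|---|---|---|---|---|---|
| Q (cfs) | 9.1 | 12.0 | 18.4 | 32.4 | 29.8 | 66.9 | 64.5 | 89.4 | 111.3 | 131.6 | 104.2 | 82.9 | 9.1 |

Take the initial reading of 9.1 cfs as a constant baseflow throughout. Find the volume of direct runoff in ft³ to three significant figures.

V ≈ 6.95 × 10^6 ft³

Direct-runoff ordinates (Q − Q_b): 0.0, 2.9, 9.3, 23.3, 20.7, 57.8, 55.4, 80.3, 102.2, 122.5, 95.1, 73.8, 0.0 cfs.
ΣQ_DR = 643.3 cfs.
With Δt = 3 h = 10800 s, V = ΣQ_DR · Δt = 643.3 × 10800 = 6.95 × 10^6 ft³.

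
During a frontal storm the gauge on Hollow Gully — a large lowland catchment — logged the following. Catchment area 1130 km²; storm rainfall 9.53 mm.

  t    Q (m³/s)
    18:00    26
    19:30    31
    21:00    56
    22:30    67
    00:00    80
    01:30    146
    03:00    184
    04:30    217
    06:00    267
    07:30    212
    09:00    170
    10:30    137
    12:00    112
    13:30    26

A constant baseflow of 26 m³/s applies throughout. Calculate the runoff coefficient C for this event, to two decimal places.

ΣQ_DR = 1367 m³/s; V = ΣQ_DR·Δt = 7.382 × 10^6 m³.
Runoff depth d = V / A = 6.533 mm.
C = d / P = 6.533 / 9.53 = 0.69.

C ≈ 0.69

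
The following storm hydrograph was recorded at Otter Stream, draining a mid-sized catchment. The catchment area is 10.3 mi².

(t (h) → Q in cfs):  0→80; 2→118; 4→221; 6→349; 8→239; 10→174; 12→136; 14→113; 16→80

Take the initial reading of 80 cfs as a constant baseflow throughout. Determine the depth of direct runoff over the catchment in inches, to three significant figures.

Direct runoff: 0.0, 38.0, 141.0, 269.0, 159.0, 94.0, 56.0, 33.0, 0.0 cfs; ΣQ_DR = 790.0 cfs.
V = ΣQ_DR · Δt = 790.0 × 7200 s = 5.688 × 10^6 ft³.
Over A = 10.3 mi², depth = V / A = 0.238 in.

d ≈ 0.238 in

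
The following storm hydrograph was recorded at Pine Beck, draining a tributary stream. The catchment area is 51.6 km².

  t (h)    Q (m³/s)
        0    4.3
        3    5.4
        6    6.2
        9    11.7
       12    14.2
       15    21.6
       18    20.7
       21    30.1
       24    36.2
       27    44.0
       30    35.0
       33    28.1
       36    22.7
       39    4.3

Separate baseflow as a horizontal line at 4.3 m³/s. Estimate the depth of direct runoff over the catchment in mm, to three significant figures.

Direct runoff: 0.0, 1.1, 1.9, 7.4, 9.9, 17.3, 16.4, 25.8, 31.9, 39.7, 30.7, 23.8, 18.4, 0.0 m³/s; ΣQ_DR = 224.3 m³/s.
V = ΣQ_DR · Δt = 224.3 × 10800 s = 2.422 × 10^6 m³.
Over A = 51.6 km², depth = V / A = 46.9 mm.

d ≈ 46.9 mm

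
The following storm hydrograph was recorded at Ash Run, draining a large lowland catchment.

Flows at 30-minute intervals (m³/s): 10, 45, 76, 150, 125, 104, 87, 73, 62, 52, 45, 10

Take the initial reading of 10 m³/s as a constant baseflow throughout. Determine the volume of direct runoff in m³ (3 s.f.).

Direct-runoff ordinates (Q − Q_b): 0.0, 35.0, 66.0, 140.0, 115.0, 94.0, 77.0, 63.0, 52.0, 42.0, 35.0, 0.0 m³/s.
ΣQ_DR = 719.0 m³/s.
With Δt = 0.5 h = 1800 s, V = ΣQ_DR · Δt = 719.0 × 1800 = 1.29 × 10^6 m³.

V ≈ 1.29 × 10^6 m³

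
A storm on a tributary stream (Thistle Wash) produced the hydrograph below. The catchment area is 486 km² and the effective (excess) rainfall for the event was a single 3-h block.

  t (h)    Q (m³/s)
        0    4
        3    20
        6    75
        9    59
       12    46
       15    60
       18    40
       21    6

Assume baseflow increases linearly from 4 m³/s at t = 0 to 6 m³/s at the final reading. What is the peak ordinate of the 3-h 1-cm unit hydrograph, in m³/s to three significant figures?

U_p ≈ 117 m³/s

Direct runoff: 0.00, 15.71, 70.43, 54.14, 40.86, 54.57, 34.29, 0.00 m³/s; ΣQ_DR = 270.0 m³/s, peak = 70.43 m³/s.
Runoff depth d = ΣQ_DR·Δt / A = 270.0 × 10800 / (486 km²) = 6.000 mm.
The 1-cm UH is the DRH scaled by (10 mm)/d, so U_p = 70.43 × 10/6.000 = 117 m³/s.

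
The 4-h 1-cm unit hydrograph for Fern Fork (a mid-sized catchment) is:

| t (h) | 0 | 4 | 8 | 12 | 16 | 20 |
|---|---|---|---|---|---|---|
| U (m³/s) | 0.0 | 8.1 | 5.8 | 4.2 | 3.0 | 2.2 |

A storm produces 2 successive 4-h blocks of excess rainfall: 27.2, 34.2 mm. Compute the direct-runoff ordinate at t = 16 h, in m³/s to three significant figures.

Q ≈ 22.5 m³/s

By discrete convolution, Q_j = Σ (P_i / 10 mm) · U_{j−i}.
At t = 16 h (j=4): Q = (27.2/10)·3.0 + (34.2/10)·4.2 = 22.5 m³/s.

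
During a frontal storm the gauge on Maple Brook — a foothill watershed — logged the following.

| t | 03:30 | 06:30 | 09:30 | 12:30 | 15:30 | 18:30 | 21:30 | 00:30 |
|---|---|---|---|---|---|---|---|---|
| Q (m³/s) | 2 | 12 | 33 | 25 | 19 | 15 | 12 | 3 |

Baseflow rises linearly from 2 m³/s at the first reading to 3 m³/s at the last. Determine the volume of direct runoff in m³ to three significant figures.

V ≈ 1.09 × 10^6 m³

Direct-runoff ordinates (Q − Q_b): 0.00, 9.86, 30.71, 22.57, 16.43, 12.29, 9.14, 0.00 m³/s.
ΣQ_DR = 101.0 m³/s.
With Δt = 3 h = 10800 s, V = ΣQ_DR · Δt = 101.0 × 10800 = 1.09 × 10^6 m³.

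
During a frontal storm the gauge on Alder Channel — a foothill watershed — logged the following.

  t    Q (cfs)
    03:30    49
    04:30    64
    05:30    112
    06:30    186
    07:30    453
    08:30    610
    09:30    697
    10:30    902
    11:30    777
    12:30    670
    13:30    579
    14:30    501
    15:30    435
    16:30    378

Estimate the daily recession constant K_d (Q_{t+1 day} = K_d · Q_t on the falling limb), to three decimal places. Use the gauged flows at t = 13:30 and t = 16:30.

Between t = 13:30 and t = 16:30 the flow falls from 579 to 378 cfs over 3×1 h = 3 h.
Per-interval ratio K = (378/579)^(1/3) = 0.8675; K_d = K^(24/1) = 0.033.

K_d ≈ 0.033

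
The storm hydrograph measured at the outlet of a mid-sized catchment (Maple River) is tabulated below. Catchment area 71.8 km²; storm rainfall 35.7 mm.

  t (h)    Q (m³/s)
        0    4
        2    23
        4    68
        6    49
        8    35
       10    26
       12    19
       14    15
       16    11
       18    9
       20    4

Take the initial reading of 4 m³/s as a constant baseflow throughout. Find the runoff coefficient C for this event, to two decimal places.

C ≈ 0.62

ΣQ_DR = 219.0 m³/s; V = ΣQ_DR·Δt = 1.577 × 10^6 m³.
Runoff depth d = V / A = 21.96 mm.
C = d / P = 21.96 / 35.7 = 0.62.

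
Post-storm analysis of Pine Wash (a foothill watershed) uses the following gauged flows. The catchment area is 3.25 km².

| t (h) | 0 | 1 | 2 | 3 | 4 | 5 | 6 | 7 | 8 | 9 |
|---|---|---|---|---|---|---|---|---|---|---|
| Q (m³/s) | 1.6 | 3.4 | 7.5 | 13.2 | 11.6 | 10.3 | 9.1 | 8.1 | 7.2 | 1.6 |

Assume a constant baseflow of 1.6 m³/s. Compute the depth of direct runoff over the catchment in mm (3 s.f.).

Direct runoff: 0.0, 1.8, 5.9, 11.6, 10.0, 8.7, 7.5, 6.5, 5.6, 0.0 m³/s; ΣQ_DR = 57.60 m³/s.
V = ΣQ_DR · Δt = 57.60 × 3600 s = 2.074 × 10^5 m³.
Over A = 3.25 km², depth = V / A = 63.8 mm.

d ≈ 63.8 mm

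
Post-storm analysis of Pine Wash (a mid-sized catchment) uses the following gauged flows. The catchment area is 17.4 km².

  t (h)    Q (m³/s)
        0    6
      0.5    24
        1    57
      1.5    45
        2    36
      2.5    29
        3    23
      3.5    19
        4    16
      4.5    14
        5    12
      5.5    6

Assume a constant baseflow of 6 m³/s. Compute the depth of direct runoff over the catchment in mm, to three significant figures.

Direct runoff: 0.0, 18.0, 51.0, 39.0, 30.0, 23.0, 17.0, 13.0, 10.0, 8.0, 6.0, 0.0 m³/s; ΣQ_DR = 215.0 m³/s.
V = ΣQ_DR · Δt = 215.0 × 1800 s = 3.870 × 10^5 m³.
Over A = 17.4 km², depth = V / A = 22.2 mm.

d ≈ 22.2 mm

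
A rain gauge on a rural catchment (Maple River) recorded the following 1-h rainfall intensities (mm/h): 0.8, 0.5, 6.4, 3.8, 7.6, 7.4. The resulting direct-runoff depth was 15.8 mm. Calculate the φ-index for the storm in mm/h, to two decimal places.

φ ≈ 2.35 mm/h

Only the 4 blocks with intensity above φ contribute runoff: 6.4, 3.8, 7.6, 7.4 mm/h.
Σ(I−φ)·Δt = d  ⇒  (6.4+3.8+7.6+7.4 − 4φ)·1 = 15.8
φ = (25.20 − 15.8/1) / 4 = 2.35 mm/h.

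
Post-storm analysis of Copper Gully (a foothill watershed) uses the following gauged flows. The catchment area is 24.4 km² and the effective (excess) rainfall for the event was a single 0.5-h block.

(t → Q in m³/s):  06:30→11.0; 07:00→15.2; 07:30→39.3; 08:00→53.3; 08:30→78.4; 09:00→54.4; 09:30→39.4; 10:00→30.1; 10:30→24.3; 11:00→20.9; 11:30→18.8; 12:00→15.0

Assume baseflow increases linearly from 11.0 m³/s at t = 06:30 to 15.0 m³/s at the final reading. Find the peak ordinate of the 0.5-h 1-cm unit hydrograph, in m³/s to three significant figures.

U_p ≈ 36.6 m³/s

Direct runoff: 0.00, 3.84, 27.57, 41.21, 65.95, 41.58, 26.22, 16.55, 10.39, 6.63, 4.16, 0.00 m³/s; ΣQ_DR = 244.1 m³/s, peak = 65.95 m³/s.
Runoff depth d = ΣQ_DR·Δt / A = 244.1 × 1800 / (24.4 km²) = 18.01 mm.
The 1-cm UH is the DRH scaled by (10 mm)/d, so U_p = 65.95 × 10/18.01 = 36.6 m³/s.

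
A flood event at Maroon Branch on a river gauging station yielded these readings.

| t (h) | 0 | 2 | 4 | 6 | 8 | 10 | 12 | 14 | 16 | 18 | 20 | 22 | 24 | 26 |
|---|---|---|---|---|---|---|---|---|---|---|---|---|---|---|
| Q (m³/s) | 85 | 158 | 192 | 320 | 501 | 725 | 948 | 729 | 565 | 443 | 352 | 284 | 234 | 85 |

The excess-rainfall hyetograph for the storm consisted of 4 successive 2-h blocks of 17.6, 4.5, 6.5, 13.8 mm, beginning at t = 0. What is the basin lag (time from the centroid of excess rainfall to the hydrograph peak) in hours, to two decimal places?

Centroid of excess rainfall: t_c = Σ P_i·t̄_i / ΣP_i = 3.7783 h (block centres at 1, 3, 5, 7 h).
Hydrograph peak occurs at t = 12 h, so basin lag t_L = 12 − 3.7783 = 8.22 h.

t_L ≈ 8.22 h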